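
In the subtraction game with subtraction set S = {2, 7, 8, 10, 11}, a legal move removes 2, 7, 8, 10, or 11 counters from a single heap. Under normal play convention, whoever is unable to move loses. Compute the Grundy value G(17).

0

G(0) = 0
G(1) = mex{} = 0
G(2) = mex{0} = 1
G(3) = mex{0} = 1
G(4) = mex{1} = 0
G(5) = mex{1} = 0
G(6) = mex{0} = 1
G(7) = mex{0,0} = 1
G(8) = mex{1,0,0} = 2
G(9) = mex{1,1,0} = 2
G(10) = mex{2,1,1,0} = 3
G(11) = mex{2,0,1,0,0} = 3
G(12) = mex{3,0,0,1,0} = 2
G(13) = mex{3,1,0,1,1} = 2
G(14) = mex{2,1,1,0,1} = 3
G(15) = mex{2,2,1,0,0} = 3
G(16) = mex{3,2,2,1,0} = 4
G(17) = mex{3,3,2,1,1} = 0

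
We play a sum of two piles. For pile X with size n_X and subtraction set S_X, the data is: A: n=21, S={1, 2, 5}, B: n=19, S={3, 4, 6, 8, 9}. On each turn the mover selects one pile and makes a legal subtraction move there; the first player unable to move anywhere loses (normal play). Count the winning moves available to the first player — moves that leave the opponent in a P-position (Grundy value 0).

2

Pile A, S = {1, 2, 5}:
n :  0  1  2  3  4  5  6  7  8  9 10 11 12 13 14 15 16 17 18 19 20 21
G :  0  1  2  0  1  2  0  1  2  0  1  2  0  1  2  0  1  2  0  1  2  0
G_A(21) = 0.
Pile B, S = {3, 4, 6, 8, 9}:
n :  0  1  2  3  4  5  6  7  8  9 10 11 12 13 14 15 16 17 18 19
G :  0  0  0  1  1  1  2  2  2  3  3  3  0  0  0  1  1  1  2  2
G_B(19) = 2.
Combined Grundy value = 0 ⊕ 2 = 2.
A winning move leaves total XOR = 0, i.e. changes one component's Grundy value g to g ⊕ X where X is the current total.
Pile A: need g' = 0⊕2 = 2. Options: 21−1→G=2, 21−2→G=1, 21−5→G=1. Hits: 1.
Pile B: need g' = 2⊕2 = 0. Options: 19−3→G=1, 19−4→G=1, 19−6→G=0, 19−8→G=3, 19−9→G=3. Hits: 1.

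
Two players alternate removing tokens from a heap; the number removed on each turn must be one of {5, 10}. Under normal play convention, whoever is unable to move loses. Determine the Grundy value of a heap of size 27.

2

G(0) = 0
G(1) = mex{} = 0
G(2) = mex{} = 0
G(3) = mex{} = 0
G(4) = mex{} = 0
G(5) = mex{0} = 1
G(6) = mex{0} = 1
G(7) = mex{0} = 1
G(8) = mex{0} = 1
G(9) = mex{0} = 1
G(10) = mex{1,0} = 2
G(11) = mex{1,0} = 2
G(12) = mex{1,0} = 2
G(13) = mex{1,0} = 2
G(14) = mex{1,0} = 2
G(15) = mex{2,1} = 0
G(16) = mex{2,1} = 0
G(17) = mex{2,1} = 0
G(18) = mex{2,1} = 0
G(19) = mex{2,1} = 0
G(20) = mex{0,2} = 1
G(21) = mex{0,2} = 1
G(22) = mex{0,2} = 1
G(23) = mex{0,2} = 1
G(24) = mex{0,2} = 1
G(25) = mex{1,0} = 2
G(26) = mex{1,0} = 2
G(27) = mex{1,0} = 2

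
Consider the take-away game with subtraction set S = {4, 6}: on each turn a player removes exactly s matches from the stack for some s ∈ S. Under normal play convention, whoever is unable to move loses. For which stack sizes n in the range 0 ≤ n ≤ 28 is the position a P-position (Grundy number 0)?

G(0) = 0
G(1) = mex{} = 0
G(2) = mex{} = 0
G(3) = mex{} = 0
G(4) = mex{0} = 1
G(5) = mex{0} = 1
G(6) = mex{0,0} = 1
G(7) = mex{0,0} = 1
G(8) = mex{1,0} = 2
G(9) = mex{1,0} = 2
G(10) = mex{1,1} = 0
G(11) = mex{1,1} = 0
G(12) = mex{2,1} = 0
G(13) = mex{2,1} = 0
G(14) = mex{0,2} = 1
G(15) = mex{0,2} = 1
G(16) = mex{0,0} = 1
G(17) = mex{0,0} = 1
G(18) = mex{1,0} = 2
G(19) = mex{1,0} = 2
G(20) = mex{1,1} = 0
G(21) = mex{1,1} = 0
G(22) = mex{2,1} = 0
G(23) = mex{2,1} = 0
G(24) = mex{0,2} = 1
G(25) = mex{0,2} = 1
G(26) = mex{0,0} = 1
G(27) = mex{0,0} = 1
G(28) = mex{1,0} = 2
P-positions are exactly the n with G(n) = 0.

0, 1, 2, 3, 10, 11, 12, 13, 20, 21, 22, 23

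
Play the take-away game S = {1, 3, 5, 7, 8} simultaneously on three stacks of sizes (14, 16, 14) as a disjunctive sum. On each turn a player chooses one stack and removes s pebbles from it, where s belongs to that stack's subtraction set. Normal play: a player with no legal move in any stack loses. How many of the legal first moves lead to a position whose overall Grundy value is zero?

7

All stacks use S = {1, 3, 5, 7, 8}:
n :  0  1  2  3  4  5  6  7  8  9 10 11 12 13 14 15 16
G :  0  1  0  1  0  1  0  1  2  3  2  3  2  3  2  0  1
Stack A: G(14) = 2.
Stack B: G(16) = 1.
Stack C: G(14) = 2.
Combined Grundy value = 2 ⊕ 1 ⊕ 2 = 1.
A winning move leaves total XOR = 0, i.e. changes one component's Grundy value g to g ⊕ X where X is the current total.
Stack A: need g' = 2⊕1 = 3. Options: 14−1→G=3, 14−3→G=3, 14−5→G=3, 14−7→G=1, 14−8→G=0. Hits: 3.
Stack B: need g' = 1⊕1 = 0. Options: 16−1→G=0, 16−3→G=3, 16−5→G=3, 16−7→G=3, 16−8→G=2. Hits: 1.
Stack C: need g' = 2⊕1 = 3. Options: 14−1→G=3, 14−3→G=3, 14−5→G=3, 14−7→G=1, 14−8→G=0. Hits: 3.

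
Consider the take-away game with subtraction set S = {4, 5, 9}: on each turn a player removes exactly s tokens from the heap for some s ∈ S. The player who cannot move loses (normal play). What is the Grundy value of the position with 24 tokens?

G(0) = 0
G(1) = mex{} = 0
G(2) = mex{} = 0
G(3) = mex{} = 0
G(4) = mex{0} = 1
G(5) = mex{0,0} = 1
G(6) = mex{0,0} = 1
G(7) = mex{0,0} = 1
G(8) = mex{1,0} = 2
G(9) = mex{1,1,0} = 2
G(10) = mex{1,1,0} = 2
G(11) = mex{1,1,0} = 2
G(12) = mex{2,1,0} = 3
G(13) = mex{2,2,1} = 0
G(14) = mex{2,2,1} = 0
G(15) = mex{2,2,1} = 0
G(16) = mex{3,2,1} = 0
G(17) = mex{0,3,2} = 1
G(18) = mex{0,0,2} = 1
G(19) = mex{0,0,2} = 1
G(20) = mex{0,0,2} = 1
G(21) = mex{1,0,3} = 2
G(22) = mex{1,1,0} = 2
G(23) = mex{1,1,0} = 2
G(24) = mex{1,1,0} = 2

2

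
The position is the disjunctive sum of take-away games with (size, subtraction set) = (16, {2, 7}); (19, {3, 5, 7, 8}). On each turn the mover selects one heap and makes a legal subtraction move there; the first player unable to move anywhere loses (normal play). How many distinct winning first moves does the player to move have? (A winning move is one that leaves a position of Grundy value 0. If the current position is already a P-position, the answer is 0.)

2

Heap A, S = {2, 7}:
G(0) = 0
G(1) = mex{} = 0
G(2) = mex{0} = 1
G(3) = mex{0} = 1
G(4) = mex{1} = 0
G(5) = mex{1} = 0
G(6) = mex{0} = 1
G(7) = mex{0,0} = 1
G(8) = mex{1,0} = 2
G(9) = mex{1,1} = 0
G(10) = mex{2,1} = 0
G(11) = mex{0,0} = 1
G(12) = mex{0,0} = 1
G(13) = mex{1,1} = 0
G(14) = mex{1,1} = 0
G(15) = mex{0,2} = 1
G(16) = mex{0,0} = 1
G_A(16) = 1.
Heap B, S = {3, 5, 7, 8}:
n :  0  1  2  3  4  5  6  7  8  9 10 11 12 13 14 15 16 17 18 19
G :  0  0  0  1  1  1  2  2  2  3  3  0  0  0  1  1  1  2  2  2
G_B(19) = 2.
Combined Grundy value = 1 ⊕ 2 = 3.
A winning move leaves total XOR = 0, i.e. changes one component's Grundy value g to g ⊕ X where X is the current total.
Heap A: need g' = 1⊕3 = 2. Options: 16−2→G=0, 16−7→G=0. Hits: 0.
Heap B: need g' = 2⊕3 = 1. Options: 19−3→G=1, 19−5→G=1, 19−7→G=0, 19−8→G=0. Hits: 2.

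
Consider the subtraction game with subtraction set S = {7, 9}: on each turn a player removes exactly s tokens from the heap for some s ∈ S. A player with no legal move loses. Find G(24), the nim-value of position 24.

G(0) = 0
G(1) = mex{} = 0
G(2) = mex{} = 0
G(3) = mex{} = 0
G(4) = mex{} = 0
G(5) = mex{} = 0
G(6) = mex{} = 0
G(7) = mex{0} = 1
G(8) = mex{0} = 1
G(9) = mex{0,0} = 1
G(10) = mex{0,0} = 1
G(11) = mex{0,0} = 1
G(12) = mex{0,0} = 1
G(13) = mex{0,0} = 1
G(14) = mex{1,0} = 2
G(15) = mex{1,0} = 2
G(16) = mex{1,1} = 0
G(17) = mex{1,1} = 0
G(18) = mex{1,1} = 0
G(19) = mex{1,1} = 0
G(20) = mex{1,1} = 0
G(21) = mex{2,1} = 0
G(22) = mex{2,1} = 0
G(23) = mex{0,2} = 1
G(24) = mex{0,2} = 1

1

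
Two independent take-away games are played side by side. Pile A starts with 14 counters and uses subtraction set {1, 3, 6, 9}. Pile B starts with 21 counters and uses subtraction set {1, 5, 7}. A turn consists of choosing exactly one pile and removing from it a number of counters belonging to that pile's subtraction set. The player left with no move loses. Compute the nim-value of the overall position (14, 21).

Pile A, S = {1, 3, 6, 9}:
n :  0  1  2  3  4  5  6  7  8  9 10 11 12 13 14
G :  0  1  0  1  0  1  2  3  2  3  2  3  0  1  0
G_A(14) = 0.
Pile B, S = {1, 5, 7}:
n :  0  1  2  3  4  5  6  7  8  9 10 11 12 13 14 15 16 17 18 19 20 21
G :  0  1  0  1  0  1  0  1  0  1  0  1  0  1  0  1  0  1  0  1  0  1
G_B(21) = 1.
Combined Grundy value = 0 ⊕ 1 = 1.

1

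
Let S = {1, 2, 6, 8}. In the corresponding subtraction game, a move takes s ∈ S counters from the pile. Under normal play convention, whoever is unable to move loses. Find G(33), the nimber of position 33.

2

n :  0  1  2  3  4  5  6  7  8  9 10 11 12 13 14 15 16 17 18 19 20 21 22 23 24 25 26 27 28 29 30 31 32 33
G :  0  1  2  0  1  2  3  0  1  2  0  1  2  3  0  1  2  0  1  2  3  0  1  2  0  1  2  3  0  1  2  0  1  2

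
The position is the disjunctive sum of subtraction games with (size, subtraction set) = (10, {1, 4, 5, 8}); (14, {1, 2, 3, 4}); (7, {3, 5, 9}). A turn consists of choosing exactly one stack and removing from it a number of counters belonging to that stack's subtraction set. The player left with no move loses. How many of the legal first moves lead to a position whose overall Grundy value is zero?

Stack A, S = {1, 4, 5, 8}:
n :  0  1  2  3  4  5  6  7  8  9 10
G :  0  1  0  1  2  3  2  3  4  0  1
G_A(10) = 1.
Stack B, S = {1, 2, 3, 4}:
n :  0  1  2  3  4  5  6  7  8  9 10 11 12 13 14
G :  0  1  2  3  4  0  1  2  3  4  0  1  2  3  4
G_B(14) = 4.
Stack C, S = {3, 5, 9}:
n : 0 1 2 3 4 5 6 7
G : 0 0 0 1 1 1 2 2
G_C(7) = 2.
Combined Grundy value = 1 ⊕ 4 ⊕ 2 = 7.
A winning move leaves total XOR = 0, i.e. changes one component's Grundy value g to g ⊕ X where X is the current total.
Stack A: need g' = 1⊕7 = 6. Options: 10−1→G=0, 10−4→G=2, 10−5→G=3, 10−8→G=0. Hits: 0.
Stack B: need g' = 4⊕7 = 3. Options: 14−1→G=3, 14−2→G=2, 14−3→G=1, 14−4→G=0. Hits: 1.
Stack C: need g' = 2⊕7 = 5. Options: 7−3→G=1, 7−5→G=0. Hits: 0.

1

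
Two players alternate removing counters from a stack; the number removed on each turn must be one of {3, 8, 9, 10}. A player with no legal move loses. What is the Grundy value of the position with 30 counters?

G(0) = 0
G(1) = mex{} = 0
G(2) = mex{} = 0
G(3) = mex{0} = 1
G(4) = mex{0} = 1
G(5) = mex{0} = 1
G(6) = mex{1} = 0
G(7) = mex{1} = 0
G(8) = mex{1,0} = 2
G(9) = mex{0,0,0} = 1
G(10) = mex{0,0,0,0} = 1
G(11) = mex{2,1,0,0} = 3
G(12) = mex{1,1,1,0} = 2
G(13) = mex{1,1,1,1} = 0
G(14) = mex{3,0,1,1} = 2
G(15) = mex{2,0,0,1} = 3
G(16) = mex{0,2,0,0} = 1
G(17) = mex{2,1,2,0} = 3
G(18) = mex{3,1,1,2} = 0
G(19) = mex{1,3,1,1} = 0
G(20) = mex{3,2,3,1} = 0
G(21) = mex{0,0,2,3} = 1
G(22) = mex{0,2,0,2} = 1
G(23) = mex{0,3,2,0} = 1
G(24) = mex{1,1,3,2} = 0
G(25) = mex{1,3,1,3} = 0
G(26) = mex{1,0,3,1} = 2
G(27) = mex{0,0,0,3} = 1
G(28) = mex{0,0,0,0} = 1
G(29) = mex{2,1,0,0} = 3
G(30) = mex{1,1,1,0} = 2

2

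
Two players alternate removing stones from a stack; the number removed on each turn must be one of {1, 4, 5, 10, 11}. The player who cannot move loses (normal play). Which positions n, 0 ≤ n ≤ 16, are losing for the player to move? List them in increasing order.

n :  0  1  2  3  4  5  6  7  8  9 10 11 12 13 14 15 16
G :  0  1  0  1  2  3  2  3  0  1  4  5  2  3  0  1  0
P-positions are exactly the n with G(n) = 0.

0, 2, 8, 14, 16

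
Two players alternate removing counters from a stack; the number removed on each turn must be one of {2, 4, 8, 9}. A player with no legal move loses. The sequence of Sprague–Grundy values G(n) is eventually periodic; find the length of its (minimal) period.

6

n :  0  1  2  3  4  5  6  7  8  9 10 11 12 13 14 15 16
G :  0  0  1  1  2  2  0  0  1  1  2  2  0  0  1  1  2
G(n+6) = G(n) holds for n = 0,…,8 (a full window of length max(S) = 9), so the sequence is purely periodic with period 6.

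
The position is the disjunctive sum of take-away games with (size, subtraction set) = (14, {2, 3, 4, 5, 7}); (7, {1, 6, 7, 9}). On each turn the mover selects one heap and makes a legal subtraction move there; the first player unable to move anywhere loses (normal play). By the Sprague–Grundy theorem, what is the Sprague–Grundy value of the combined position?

Heap A, S = {2, 3, 4, 5, 7}:
n :  0  1  2  3  4  5  6  7  8  9 10 11 12 13 14
G :  0  0  1  1  2  2  3  3  4  0  0  1  1  2  2
G_A(14) = 2.
Heap B, S = {1, 6, 7, 9}:
G(0) = 0
G(1) = mex{0} = 1
G(2) = mex{1} = 0
G(3) = mex{0} = 1
G(4) = mex{1} = 0
G(5) = mex{0} = 1
G(6) = mex{1,0} = 2
G(7) = mex{2,1,0} = 3
G_B(7) = 3.
Combined Grundy value = 2 ⊕ 3 = 1.

1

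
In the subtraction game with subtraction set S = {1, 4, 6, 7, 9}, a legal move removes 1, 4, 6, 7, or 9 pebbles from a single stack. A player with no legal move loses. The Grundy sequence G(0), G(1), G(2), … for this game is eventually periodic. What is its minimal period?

13

n :  0  1  2  3  4  5  6  7  8  9 10 11 12 13 14 15 16 17 18 19 20 21 22 23 24 25 26 27
G :  0  1  0  1  2  0  1  2  3  2  0  1  2  0  1  0  1  2  0  1  2  3  2  0  1  2  0  1
G(n+13) = G(n) holds for n = 0,…,8 (a full window of length max(S) = 9), so the sequence is purely periodic with period 13.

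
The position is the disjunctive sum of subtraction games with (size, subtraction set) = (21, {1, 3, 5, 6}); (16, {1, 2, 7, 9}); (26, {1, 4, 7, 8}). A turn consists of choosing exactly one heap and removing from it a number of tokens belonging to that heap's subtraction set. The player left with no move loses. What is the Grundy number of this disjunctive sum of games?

Heap A, S = {1, 3, 5, 6}:
G(0) = 0
G(1) = mex{0} = 1
G(2) = mex{1} = 0
G(3) = mex{0,0} = 1
G(4) = mex{1,1} = 0
G(5) = mex{0,0,0} = 1
G(6) = mex{1,1,1,0} = 2
G(7) = mex{2,0,0,1} = 3
G(8) = mex{3,1,1,0} = 2
G(9) = mex{2,2,0,1} = 3
G(10) = mex{3,3,1,0} = 2
G(11) = mex{2,2,2,1} = 0
G(12) = mex{0,3,3,2} = 1
G(13) = mex{1,2,2,3} = 0
G(14) = mex{0,0,3,2} = 1
G(15) = mex{1,1,2,3} = 0
G(16) = mex{0,0,0,2} = 1
G(17) = mex{1,1,1,0} = 2
G(18) = mex{2,0,0,1} = 3
G(19) = mex{3,1,1,0} = 2
G(20) = mex{2,2,0,1} = 3
G(21) = mex{3,3,1,0} = 2
G_A(21) = 2.
Heap B, S = {1, 2, 7, 9}:
G(0) = 0
G(1) = mex{0} = 1
G(2) = mex{1,0} = 2
G(3) = mex{2,1} = 0
G(4) = mex{0,2} = 1
G(5) = mex{1,0} = 2
G(6) = mex{2,1} = 0
G(7) = mex{0,2,0} = 1
G(8) = mex{1,0,1} = 2
G(9) = mex{2,1,2,0} = 3
G(10) = mex{3,2,0,1} = 4
G(11) = mex{4,3,1,2} = 0
G(12) = mex{0,4,2,0} = 1
G(13) = mex{1,0,0,1} = 2
G(14) = mex{2,1,1,2} = 0
G(15) = mex{0,2,2,0} = 1
G(16) = mex{1,0,3,1} = 2
G_B(16) = 2.
Heap C, S = {1, 4, 7, 8}:
n :  0  1  2  3  4  5  6  7  8  9 10 11 12 13 14 15 16 17 18 19 20 21 22 23 24 25 26
G :  0  1  0  1  2  0  1  2  3  2  3  0  1  3  0  1  0  1  2  3  2  4  3  2  3  0  1
G_C(26) = 1.
Combined Grundy value = 2 ⊕ 2 ⊕ 1 = 1.

1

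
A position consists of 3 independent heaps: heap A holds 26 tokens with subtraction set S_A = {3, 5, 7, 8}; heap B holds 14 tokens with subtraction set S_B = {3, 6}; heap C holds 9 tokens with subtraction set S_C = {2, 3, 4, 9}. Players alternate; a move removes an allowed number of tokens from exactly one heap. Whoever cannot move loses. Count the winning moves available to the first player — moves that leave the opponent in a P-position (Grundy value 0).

Heap A, S = {3, 5, 7, 8}:
G(0) = 0
G(1) = mex{} = 0
G(2) = mex{} = 0
G(3) = mex{0} = 1
G(4) = mex{0} = 1
G(5) = mex{0,0} = 1
G(6) = mex{1,0} = 2
G(7) = mex{1,0,0} = 2
G(8) = mex{1,1,0,0} = 2
G(9) = mex{2,1,0,0} = 3
G(10) = mex{2,1,1,0} = 3
G(11) = mex{2,2,1,1} = 0
G(12) = mex{3,2,1,1} = 0
G(13) = mex{3,2,2,1} = 0
G(14) = mex{0,3,2,2} = 1
G(15) = mex{0,3,2,2} = 1
G(16) = mex{0,0,3,2} = 1
G(17) = mex{1,0,3,3} = 2
G(18) = mex{1,0,0,3} = 2
G(19) = mex{1,1,0,0} = 2
G(20) = mex{2,1,0,0} = 3
G(21) = mex{2,1,1,0} = 3
G(22) = mex{2,2,1,1} = 0
G(23) = mex{3,2,1,1} = 0
G(24) = mex{3,2,2,1} = 0
G(25) = mex{0,3,2,2} = 1
G(26) = mex{0,3,2,2} = 1
G_A(26) = 1.
Heap B, S = {3, 6}:
G(0) = 0
G(1) = mex{} = 0
G(2) = mex{} = 0
G(3) = mex{0} = 1
G(4) = mex{0} = 1
G(5) = mex{0} = 1
G(6) = mex{1,0} = 2
G(7) = mex{1,0} = 2
G(8) = mex{1,0} = 2
G(9) = mex{2,1} = 0
G(10) = mex{2,1} = 0
G(11) = mex{2,1} = 0
G(12) = mex{0,2} = 1
G(13) = mex{0,2} = 1
G(14) = mex{0,2} = 1
G_B(14) = 1.
Heap C, S = {2, 3, 4, 9}:
n : 0 1 2 3 4 5 6 7 8 9
G : 0 0 1 1 2 2 0 0 1 1
G_C(9) = 1.
Combined Grundy value = 1 ⊕ 1 ⊕ 1 = 1.
A winning move leaves total XOR = 0, i.e. changes one component's Grundy value g to g ⊕ X where X is the current total.
Heap A: need g' = 1⊕1 = 0. Options: 26−3→G=0, 26−5→G=3, 26−7→G=2, 26−8→G=2. Hits: 1.
Heap B: need g' = 1⊕1 = 0. Options: 14−3→G=0, 14−6→G=2. Hits: 1.
Heap C: need g' = 1⊕1 = 0. Options: 9−2→G=0, 9−3→G=0, 9−4→G=2, 9−9→G=0. Hits: 3.

5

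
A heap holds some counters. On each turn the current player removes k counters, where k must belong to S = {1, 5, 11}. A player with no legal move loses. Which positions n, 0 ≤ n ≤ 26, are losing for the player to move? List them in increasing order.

0, 2, 4, 6, 8, 10, 12, 14, 16, 18, 20, 22, 24, 26

G(0) = 0
G(1) = mex{0} = 1
G(2) = mex{1} = 0
G(3) = mex{0} = 1
G(4) = mex{1} = 0
G(5) = mex{0,0} = 1
G(6) = mex{1,1} = 0
G(7) = mex{0,0} = 1
G(8) = mex{1,1} = 0
G(9) = mex{0,0} = 1
G(10) = mex{1,1} = 0
G(11) = mex{0,0,0} = 1
G(12) = mex{1,1,1} = 0
G(13) = mex{0,0,0} = 1
G(14) = mex{1,1,1} = 0
G(15) = mex{0,0,0} = 1
G(16) = mex{1,1,1} = 0
G(17) = mex{0,0,0} = 1
G(18) = mex{1,1,1} = 0
G(19) = mex{0,0,0} = 1
G(20) = mex{1,1,1} = 0
G(21) = mex{0,0,0} = 1
G(22) = mex{1,1,1} = 0
G(23) = mex{0,0,0} = 1
G(24) = mex{1,1,1} = 0
G(25) = mex{0,0,0} = 1
G(26) = mex{1,1,1} = 0
P-positions are exactly the n with G(n) = 0.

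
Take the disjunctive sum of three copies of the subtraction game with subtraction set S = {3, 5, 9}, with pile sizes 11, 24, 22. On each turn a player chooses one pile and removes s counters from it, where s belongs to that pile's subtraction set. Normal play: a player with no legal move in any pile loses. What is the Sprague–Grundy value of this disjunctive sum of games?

1

All piles use S = {3, 5, 9}:
n :  0  1  2  3  4  5  6  7  8  9 10 11 12 13 14 15 16 17 18 19 20 21 22 23 24
G :  0  0  0  1  1  1  2  2  0  3  3  1  0  2  0  1  0  1  0  1  0  1  0  1  0
Pile A: G(11) = 1.
Pile B: G(24) = 0.
Pile C: G(22) = 0.
Combined Grundy value = 1 ⊕ 0 ⊕ 0 = 1.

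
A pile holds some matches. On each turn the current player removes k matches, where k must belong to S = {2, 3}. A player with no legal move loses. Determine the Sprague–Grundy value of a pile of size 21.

0

G(0) = 0
G(1) = mex{} = 0
G(2) = mex{0} = 1
G(3) = mex{0,0} = 1
G(4) = mex{1,0} = 2
G(5) = mex{1,1} = 0
G(6) = mex{2,1} = 0
G(7) = mex{0,2} = 1
G(8) = mex{0,0} = 1
G(9) = mex{1,0} = 2
G(10) = mex{1,1} = 0
G(11) = mex{2,1} = 0
G(12) = mex{0,2} = 1
G(13) = mex{0,0} = 1
G(14) = mex{1,0} = 2
G(15) = mex{1,1} = 0
G(16) = mex{2,1} = 0
G(17) = mex{0,2} = 1
G(18) = mex{0,0} = 1
G(19) = mex{1,0} = 2
G(20) = mex{1,1} = 0
G(21) = mex{2,1} = 0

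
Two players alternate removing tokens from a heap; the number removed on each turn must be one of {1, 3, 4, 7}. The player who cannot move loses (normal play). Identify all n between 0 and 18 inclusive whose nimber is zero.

0, 2, 8, 10, 16, 18

n :  0  1  2  3  4  5  6  7  8  9 10 11 12 13 14 15 16 17 18
G :  0  1  0  1  2  3  2  3  0  1  0  1  2  3  2  3  0  1  0
P-positions are exactly the n with G(n) = 0.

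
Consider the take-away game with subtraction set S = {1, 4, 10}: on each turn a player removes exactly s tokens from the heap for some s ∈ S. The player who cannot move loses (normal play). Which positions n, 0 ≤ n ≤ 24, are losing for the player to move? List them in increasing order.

G(0) = 0
G(1) = mex{0} = 1
G(2) = mex{1} = 0
G(3) = mex{0} = 1
G(4) = mex{1,0} = 2
G(5) = mex{2,1} = 0
G(6) = mex{0,0} = 1
G(7) = mex{1,1} = 0
G(8) = mex{0,2} = 1
G(9) = mex{1,0} = 2
G(10) = mex{2,1,0} = 3
G(11) = mex{3,0,1} = 2
G(12) = mex{2,1,0} = 3
G(13) = mex{3,2,1} = 0
G(14) = mex{0,3,2} = 1
G(15) = mex{1,2,0} = 3
G(16) = mex{3,3,1} = 0
G(17) = mex{0,0,0} = 1
G(18) = mex{1,1,1} = 0
G(19) = mex{0,3,2} = 1
G(20) = mex{1,0,3} = 2
G(21) = mex{2,1,2} = 0
G(22) = mex{0,0,3} = 1
G(23) = mex{1,1,0} = 2
G(24) = mex{2,2,1} = 0
P-positions are exactly the n with G(n) = 0.

0, 2, 5, 7, 13, 16, 18, 21, 24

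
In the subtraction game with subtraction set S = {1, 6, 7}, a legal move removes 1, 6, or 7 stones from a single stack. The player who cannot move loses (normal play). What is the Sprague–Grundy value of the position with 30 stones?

n :  0  1  2  3  4  5  6  7  8  9 10 11 12 13 14 15 16 17 18 19 20 21 22 23 24 25 26 27 28 29 30
G :  0  1  0  1  0  1  2  3  2  3  2  3  0  1  0  1  0  1  2  3  2  3  2  3  0  1  0  1  0  1  2

2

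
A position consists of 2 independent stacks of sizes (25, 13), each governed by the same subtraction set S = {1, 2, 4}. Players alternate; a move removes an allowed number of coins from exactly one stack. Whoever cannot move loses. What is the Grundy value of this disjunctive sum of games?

0

All stacks use S = {1, 2, 4}:
n :  0  1  2  3  4  5  6  7  8  9 10 11 12 13 14 15 16 17 18 19 20 21 22 23 24 25
G :  0  1  2  0  1  2  0  1  2  0  1  2  0  1  2  0  1  2  0  1  2  0  1  2  0  1
Stack A: G(25) = 1.
Stack B: G(13) = 1.
Combined Grundy value = 1 ⊕ 1 = 0.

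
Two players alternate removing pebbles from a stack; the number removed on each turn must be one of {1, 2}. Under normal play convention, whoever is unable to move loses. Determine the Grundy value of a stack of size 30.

0

G(0) = 0
G(1) = mex{0} = 1
G(2) = mex{1,0} = 2
G(3) = mex{2,1} = 0
G(4) = mex{0,2} = 1
G(5) = mex{1,0} = 2
G(6) = mex{2,1} = 0
G(7) = mex{0,2} = 1
G(8) = mex{1,0} = 2
G(9) = mex{2,1} = 0
G(10) = mex{0,2} = 1
G(11) = mex{1,0} = 2
G(12) = mex{2,1} = 0
G(13) = mex{0,2} = 1
G(14) = mex{1,0} = 2
G(15) = mex{2,1} = 0
G(16) = mex{0,2} = 1
G(17) = mex{1,0} = 2
G(18) = mex{2,1} = 0
G(19) = mex{0,2} = 1
G(20) = mex{1,0} = 2
G(21) = mex{2,1} = 0
G(22) = mex{0,2} = 1
G(23) = mex{1,0} = 2
G(24) = mex{2,1} = 0
G(25) = mex{0,2} = 1
G(26) = mex{1,0} = 2
G(27) = mex{2,1} = 0
G(28) = mex{0,2} = 1
G(29) = mex{1,0} = 2
G(30) = mex{2,1} = 0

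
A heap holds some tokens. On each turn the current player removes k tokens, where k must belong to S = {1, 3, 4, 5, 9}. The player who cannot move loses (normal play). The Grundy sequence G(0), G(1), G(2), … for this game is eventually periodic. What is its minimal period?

8

G(0) = 0
G(1) = mex{0} = 1
G(2) = mex{1} = 0
G(3) = mex{0,0} = 1
G(4) = mex{1,1,0} = 2
G(5) = mex{2,0,1,0} = 3
G(6) = mex{3,1,0,1} = 2
G(7) = mex{2,2,1,0} = 3
G(8) = mex{3,3,2,1} = 0
G(9) = mex{0,2,3,2,0} = 1
G(10) = mex{1,3,2,3,1} = 0
G(11) = mex{0,0,3,2,0} = 1
G(12) = mex{1,1,0,3,1} = 2
G(13) = mex{2,0,1,0,2} = 3
G(14) = mex{3,1,0,1,3} = 2
G(15) = mex{2,2,1,0,2} = 3
G(16) = mex{3,3,2,1,3} = 0
G(17) = mex{0,2,3,2,0} = 1
G(18) = mex{1,3,2,3,1} = 0
G(n+8) = G(n) holds for n = 0,…,8 (a full window of length max(S) = 9), so the sequence is purely periodic with period 8.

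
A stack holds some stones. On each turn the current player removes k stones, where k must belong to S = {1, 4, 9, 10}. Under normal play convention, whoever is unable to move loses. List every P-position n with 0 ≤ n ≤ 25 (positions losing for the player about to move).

0, 2, 5, 7, 13, 18, 20, 25

n :  0  1  2  3  4  5  6  7  8  9 10 11 12 13 14 15 16 17 18 19 20 21 22 23 24 25
G :  0  1  0  1  2  0  1  0  1  2  3  2  3  0  1  3  2  3  0  1  0  1  2  3  2  0
P-positions are exactly the n with G(n) = 0.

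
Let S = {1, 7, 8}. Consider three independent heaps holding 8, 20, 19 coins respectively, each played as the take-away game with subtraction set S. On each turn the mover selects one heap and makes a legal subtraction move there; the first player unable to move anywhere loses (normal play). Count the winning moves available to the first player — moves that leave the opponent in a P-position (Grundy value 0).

All heaps use S = {1, 7, 8}:
G(0) = 0
G(1) = mex{0} = 1
G(2) = mex{1} = 0
G(3) = mex{0} = 1
G(4) = mex{1} = 0
G(5) = mex{0} = 1
G(6) = mex{1} = 0
G(7) = mex{0,0} = 1
G(8) = mex{1,1,0} = 2
G(9) = mex{2,0,1} = 3
G(10) = mex{3,1,0} = 2
G(11) = mex{2,0,1} = 3
G(12) = mex{3,1,0} = 2
G(13) = mex{2,0,1} = 3
G(14) = mex{3,1,0} = 2
G(15) = mex{2,2,1} = 0
G(16) = mex{0,3,2} = 1
G(17) = mex{1,2,3} = 0
G(18) = mex{0,3,2} = 1
G(19) = mex{1,2,3} = 0
G(20) = mex{0,3,2} = 1
Heap A: G(8) = 2.
Heap B: G(20) = 1.
Heap C: G(19) = 0.
Combined Grundy value = 2 ⊕ 1 ⊕ 0 = 3.
A winning move leaves total XOR = 0, i.e. changes one component's Grundy value g to g ⊕ X where X is the current total.
Heap A: need g' = 2⊕3 = 1. Options: 8−1→G=1, 8−7→G=1, 8−8→G=0. Hits: 2.
Heap B: need g' = 1⊕3 = 2. Options: 20−1→G=0, 20−7→G=3, 20−8→G=2. Hits: 1.
Heap C: need g' = 0⊕3 = 3. Options: 19−1→G=1, 19−7→G=2, 19−8→G=3. Hits: 1.

4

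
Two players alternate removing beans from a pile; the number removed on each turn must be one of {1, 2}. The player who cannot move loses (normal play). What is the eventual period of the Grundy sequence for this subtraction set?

G(0) = 0
G(1) = mex{0} = 1
G(2) = mex{1,0} = 2
G(3) = mex{2,1} = 0
G(4) = mex{0,2} = 1
G(5) = mex{1,0} = 2
G(6) = mex{2,1} = 0
G(7) = mex{0,2} = 1
G(8) = mex{1,0} = 2
G(9) = mex{2,1} = 0
G(10) = mex{0,2} = 1
G(11) = mex{1,0} = 2
G(12) = mex{2,1} = 0
G(13) = mex{0,2} = 1
G(14) = mex{1,0} = 2
G(n+3) = G(n) holds for n = 0,…,1 (a full window of length max(S) = 2), so the sequence is purely periodic with period 3.

3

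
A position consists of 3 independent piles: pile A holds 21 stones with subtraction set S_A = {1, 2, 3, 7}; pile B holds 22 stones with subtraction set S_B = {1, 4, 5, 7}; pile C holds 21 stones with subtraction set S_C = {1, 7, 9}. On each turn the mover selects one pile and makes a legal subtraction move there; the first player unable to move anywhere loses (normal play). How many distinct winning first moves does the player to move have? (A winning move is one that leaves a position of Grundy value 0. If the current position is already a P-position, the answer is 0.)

2

Pile A, S = {1, 2, 3, 7}:
n :  0  1  2  3  4  5  6  7  8  9 10 11 12 13 14 15 16 17 18 19 20 21
G :  0  1  2  3  0  1  2  3  0  1  2  3  0  1  2  3  0  1  2  3  0  1
G_A(21) = 1.
Pile B, S = {1, 4, 5, 7}:
n :  0  1  2  3  4  5  6  7  8  9 10 11 12 13 14 15 16 17 18 19 20 21 22
G :  0  1  0  1  2  3  2  3  0  1  0  1  2  3  2  3  0  1  0  1  2  3  2
G_B(22) = 2.
Pile C, S = {1, 7, 9}:
n :  0  1  2  3  4  5  6  7  8  9 10 11 12 13 14 15 16 17 18 19 20 21
G :  0  1  0  1  0  1  0  1  0  1  0  1  0  1  0  1  0  1  0  1  0  1
G_C(21) = 1.
Combined Grundy value = 1 ⊕ 2 ⊕ 1 = 2.
A winning move leaves total XOR = 0, i.e. changes one component's Grundy value g to g ⊕ X where X is the current total.
Pile A: need g' = 1⊕2 = 3. Options: 21−1→G=0, 21−2→G=3, 21−3→G=2, 21−7→G=2. Hits: 1.
Pile B: need g' = 2⊕2 = 0. Options: 22−1→G=3, 22−4→G=0, 22−5→G=1, 22−7→G=3. Hits: 1.
Pile C: need g' = 1⊕2 = 3. Options: 21−1→G=0, 21−7→G=0, 21−9→G=0. Hits: 0.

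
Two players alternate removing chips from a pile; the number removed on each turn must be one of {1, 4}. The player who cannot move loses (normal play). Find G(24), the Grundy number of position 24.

n :  0  1  2  3  4  5  6  7  8  9 10 11 12 13 14 15 16 17 18 19 20 21 22 23 24
G :  0  1  0  1  2  0  1  0  1  2  0  1  0  1  2  0  1  0  1  2  0  1  0  1  2

2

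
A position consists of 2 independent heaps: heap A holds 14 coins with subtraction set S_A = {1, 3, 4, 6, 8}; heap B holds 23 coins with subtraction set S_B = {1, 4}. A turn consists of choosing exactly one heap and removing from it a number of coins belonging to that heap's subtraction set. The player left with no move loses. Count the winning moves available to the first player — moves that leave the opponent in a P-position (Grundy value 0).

Heap A, S = {1, 3, 4, 6, 8}:
G(0) = 0
G(1) = mex{0} = 1
G(2) = mex{1} = 0
G(3) = mex{0,0} = 1
G(4) = mex{1,1,0} = 2
G(5) = mex{2,0,1} = 3
G(6) = mex{3,1,0,0} = 2
G(7) = mex{2,2,1,1} = 0
G(8) = mex{0,3,2,0,0} = 1
G(9) = mex{1,2,3,1,1} = 0
G(10) = mex{0,0,2,2,0} = 1
G(11) = mex{1,1,0,3,1} = 2
G(12) = mex{2,0,1,2,2} = 3
G(13) = mex{3,1,0,0,3} = 2
G(14) = mex{2,2,1,1,2} = 0
G_A(14) = 0.
Heap B, S = {1, 4}:
G(0) = 0
G(1) = mex{0} = 1
G(2) = mex{1} = 0
G(3) = mex{0} = 1
G(4) = mex{1,0} = 2
G(5) = mex{2,1} = 0
G(6) = mex{0,0} = 1
G(7) = mex{1,1} = 0
G(8) = mex{0,2} = 1
G(9) = mex{1,0} = 2
G(10) = mex{2,1} = 0
G(11) = mex{0,0} = 1
G(12) = mex{1,1} = 0
G(13) = mex{0,2} = 1
G(14) = mex{1,0} = 2
G(15) = mex{2,1} = 0
G(16) = mex{0,0} = 1
G(17) = mex{1,1} = 0
G(18) = mex{0,2} = 1
G(19) = mex{1,0} = 2
G(20) = mex{2,1} = 0
G(21) = mex{0,0} = 1
G(22) = mex{1,1} = 0
G(23) = mex{0,2} = 1
G_B(23) = 1.
Combined Grundy value = 0 ⊕ 1 = 1.
A winning move leaves total XOR = 0, i.e. changes one component's Grundy value g to g ⊕ X where X is the current total.
Heap A: need g' = 0⊕1 = 1. Options: 14−1→G=2, 14−3→G=2, 14−4→G=1, 14−6→G=1, 14−8→G=2. Hits: 2.
Heap B: need g' = 1⊕1 = 0. Options: 23−1→G=0, 23−4→G=2. Hits: 1.

3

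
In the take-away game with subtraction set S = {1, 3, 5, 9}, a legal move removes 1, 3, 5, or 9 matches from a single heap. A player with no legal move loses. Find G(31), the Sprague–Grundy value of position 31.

G(0) = 0
G(1) = mex{0} = 1
G(2) = mex{1} = 0
G(3) = mex{0,0} = 1
G(4) = mex{1,1} = 0
G(5) = mex{0,0,0} = 1
G(6) = mex{1,1,1} = 0
G(7) = mex{0,0,0} = 1
G(8) = mex{1,1,1} = 0
G(9) = mex{0,0,0,0} = 1
G(10) = mex{1,1,1,1} = 0
G(11) = mex{0,0,0,0} = 1
G(12) = mex{1,1,1,1} = 0
G(13) = mex{0,0,0,0} = 1
G(14) = mex{1,1,1,1} = 0
G(15) = mex{0,0,0,0} = 1
G(16) = mex{1,1,1,1} = 0
G(17) = mex{0,0,0,0} = 1
G(18) = mex{1,1,1,1} = 0
G(19) = mex{0,0,0,0} = 1
G(20) = mex{1,1,1,1} = 0
G(21) = mex{0,0,0,0} = 1
G(22) = mex{1,1,1,1} = 0
G(23) = mex{0,0,0,0} = 1
G(24) = mex{1,1,1,1} = 0
G(25) = mex{0,0,0,0} = 1
G(26) = mex{1,1,1,1} = 0
G(27) = mex{0,0,0,0} = 1
G(28) = mex{1,1,1,1} = 0
G(29) = mex{0,0,0,0} = 1
G(30) = mex{1,1,1,1} = 0
G(31) = mex{0,0,0,0} = 1

1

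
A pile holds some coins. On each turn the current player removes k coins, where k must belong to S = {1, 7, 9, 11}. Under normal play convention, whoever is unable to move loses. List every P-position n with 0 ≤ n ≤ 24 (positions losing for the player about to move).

0, 2, 4, 6, 8, 10, 12, 14, 16, 18, 20, 22, 24

G(0) = 0
G(1) = mex{0} = 1
G(2) = mex{1} = 0
G(3) = mex{0} = 1
G(4) = mex{1} = 0
G(5) = mex{0} = 1
G(6) = mex{1} = 0
G(7) = mex{0,0} = 1
G(8) = mex{1,1} = 0
G(9) = mex{0,0,0} = 1
G(10) = mex{1,1,1} = 0
G(11) = mex{0,0,0,0} = 1
G(12) = mex{1,1,1,1} = 0
G(13) = mex{0,0,0,0} = 1
G(14) = mex{1,1,1,1} = 0
G(15) = mex{0,0,0,0} = 1
G(16) = mex{1,1,1,1} = 0
G(17) = mex{0,0,0,0} = 1
G(18) = mex{1,1,1,1} = 0
G(19) = mex{0,0,0,0} = 1
G(20) = mex{1,1,1,1} = 0
G(21) = mex{0,0,0,0} = 1
G(22) = mex{1,1,1,1} = 0
G(23) = mex{0,0,0,0} = 1
G(24) = mex{1,1,1,1} = 0
P-positions are exactly the n with G(n) = 0.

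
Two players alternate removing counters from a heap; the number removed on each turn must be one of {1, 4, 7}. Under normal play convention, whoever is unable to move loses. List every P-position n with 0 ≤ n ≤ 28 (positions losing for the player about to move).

n :  0  1  2  3  4  5  6  7  8  9 10 11 12 13 14 15 16 17 18 19 20 21 22 23 24 25 26 27 28
G :  0  1  0  1  2  0  1  2  0  1  0  1  2  0  1  2  0  1  0  1  2  0  1  2  0  1  0  1  2
P-positions are exactly the n with G(n) = 0.

0, 2, 5, 8, 10, 13, 16, 18, 21, 24, 26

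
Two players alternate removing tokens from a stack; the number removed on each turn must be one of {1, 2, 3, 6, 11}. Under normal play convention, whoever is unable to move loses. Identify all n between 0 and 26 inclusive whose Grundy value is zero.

0, 4, 8, 12, 16, 20, 24

n :  0  1  2  3  4  5  6  7  8  9 10 11 12 13 14 15 16 17 18 19 20 21 22 23 24 25 26
G :  0  1  2  3  0  1  2  3  0  1  2  3  0  1  2  3  0  1  2  3  0  1  2  3  0  1  2
P-positions are exactly the n with G(n) = 0.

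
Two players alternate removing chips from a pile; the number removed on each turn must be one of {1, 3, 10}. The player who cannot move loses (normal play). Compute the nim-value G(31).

1

n :  0  1  2  3  4  5  6  7  8  9 10 11 12 13 14 15 16 17 18 19 20 21 22 23 24 25 26 27 28 29 30 31
G :  0  1  0  1  0  1  0  1  0  1  2  3  2  0  1  0  1  0  1  0  1  0  1  2  3  2  0  1  0  1  0  1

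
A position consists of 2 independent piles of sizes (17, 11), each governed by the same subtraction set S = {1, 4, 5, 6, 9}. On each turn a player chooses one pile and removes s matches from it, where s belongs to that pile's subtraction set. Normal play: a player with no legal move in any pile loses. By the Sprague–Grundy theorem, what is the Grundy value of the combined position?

2

All piles use S = {1, 4, 5, 6, 9}:
n :  0  1  2  3  4  5  6  7  8  9 10 11 12 13 14 15 16 17
G :  0  1  0  1  2  3  2  3  4  5  0  1  0  1  2  3  2  3
Pile A: G(17) = 3.
Pile B: G(11) = 1.
Combined Grundy value = 3 ⊕ 1 = 2.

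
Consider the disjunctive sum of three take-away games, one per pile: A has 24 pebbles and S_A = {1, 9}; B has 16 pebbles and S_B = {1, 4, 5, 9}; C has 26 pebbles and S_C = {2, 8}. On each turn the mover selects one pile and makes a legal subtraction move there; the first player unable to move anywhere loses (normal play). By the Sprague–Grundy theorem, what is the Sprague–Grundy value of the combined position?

1

Pile A, S = {1, 9}:
G(0) = 0
G(1) = mex{0} = 1
G(2) = mex{1} = 0
G(3) = mex{0} = 1
G(4) = mex{1} = 0
G(5) = mex{0} = 1
G(6) = mex{1} = 0
G(7) = mex{0} = 1
G(8) = mex{1} = 0
G(9) = mex{0,0} = 1
G(10) = mex{1,1} = 0
G(11) = mex{0,0} = 1
G(12) = mex{1,1} = 0
G(13) = mex{0,0} = 1
G(14) = mex{1,1} = 0
G(15) = mex{0,0} = 1
G(16) = mex{1,1} = 0
G(17) = mex{0,0} = 1
G(18) = mex{1,1} = 0
G(19) = mex{0,0} = 1
G(20) = mex{1,1} = 0
G(21) = mex{0,0} = 1
G(22) = mex{1,1} = 0
G(23) = mex{0,0} = 1
G(24) = mex{1,1} = 0
G_A(24) = 0.
Pile B, S = {1, 4, 5, 9}:
n :  0  1  2  3  4  5  6  7  8  9 10 11 12 13 14 15 16
G :  0  1  0  1  2  3  2  3  0  1  0  1  2  3  2  3  0
G_B(16) = 0.
Pile C, S = {2, 8}:
G(0) = 0
G(1) = mex{} = 0
G(2) = mex{0} = 1
G(3) = mex{0} = 1
G(4) = mex{1} = 0
G(5) = mex{1} = 0
G(6) = mex{0} = 1
G(7) = mex{0} = 1
G(8) = mex{1,0} = 2
G(9) = mex{1,0} = 2
G(10) = mex{2,1} = 0
G(11) = mex{2,1} = 0
G(12) = mex{0,0} = 1
G(13) = mex{0,0} = 1
G(14) = mex{1,1} = 0
G(15) = mex{1,1} = 0
G(16) = mex{0,2} = 1
G(17) = mex{0,2} = 1
G(18) = mex{1,0} = 2
G(19) = mex{1,0} = 2
G(20) = mex{2,1} = 0
G(21) = mex{2,1} = 0
G(22) = mex{0,0} = 1
G(23) = mex{0,0} = 1
G(24) = mex{1,1} = 0
G(25) = mex{1,1} = 0
G(26) = mex{0,2} = 1
G_C(26) = 1.
Combined Grundy value = 0 ⊕ 0 ⊕ 1 = 1.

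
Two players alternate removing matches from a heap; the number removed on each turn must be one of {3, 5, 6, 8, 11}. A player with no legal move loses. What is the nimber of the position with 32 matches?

1

n :  0  1  2  3  4  5  6  7  8  9 10 11 12 13 14 15 16 17 18 19 20 21 22 23 24 25 26 27 28 29 30 31 32
G :  0  0  0  1  1  1  2  2  2  3  3  3  4  4  0  0  0  1  1  1  2  2  2  3  3  3  4  4  0  0  0  1  1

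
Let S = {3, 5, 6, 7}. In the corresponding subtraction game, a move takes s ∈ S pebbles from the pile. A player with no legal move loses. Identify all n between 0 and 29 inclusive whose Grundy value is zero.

0, 1, 2, 10, 11, 12, 20, 21, 22

n :  0  1  2  3  4  5  6  7  8  9 10 11 12 13 14 15 16 17 18 19 20 21 22 23 24 25 26 27 28 29
G :  0  0  0  1  1  1  2  2  2  3  0  0  0  1  1  1  2  2  2  3  0  0  0  1  1  1  2  2  2  3
P-positions are exactly the n with G(n) = 0.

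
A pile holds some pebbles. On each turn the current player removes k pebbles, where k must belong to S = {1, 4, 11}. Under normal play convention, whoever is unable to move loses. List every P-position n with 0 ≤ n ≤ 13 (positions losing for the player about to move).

0, 2, 5, 7, 10, 12

n :  0  1  2  3  4  5  6  7  8  9 10 11 12 13
G :  0  1  0  1  2  0  1  0  1  2  0  1  0  1
P-positions are exactly the n with G(n) = 0.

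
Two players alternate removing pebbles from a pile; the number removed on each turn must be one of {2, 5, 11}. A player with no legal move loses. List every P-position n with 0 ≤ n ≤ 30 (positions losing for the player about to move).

G(0) = 0
G(1) = mex{} = 0
G(2) = mex{0} = 1
G(3) = mex{0} = 1
G(4) = mex{1} = 0
G(5) = mex{1,0} = 2
G(6) = mex{0,0} = 1
G(7) = mex{2,1} = 0
G(8) = mex{1,1} = 0
G(9) = mex{0,0} = 1
G(10) = mex{0,2} = 1
G(11) = mex{1,1,0} = 2
G(12) = mex{1,0,0} = 2
G(13) = mex{2,0,1} = 3
G(14) = mex{2,1,1} = 0
G(15) = mex{3,1,0} = 2
G(16) = mex{0,2,2} = 1
G(17) = mex{2,2,1} = 0
G(18) = mex{1,3,0} = 2
G(19) = mex{0,0,0} = 1
G(20) = mex{2,2,1} = 0
G(21) = mex{1,1,1} = 0
G(22) = mex{0,0,2} = 1
G(23) = mex{0,2,2} = 1
G(24) = mex{1,1,3} = 0
G(25) = mex{1,0,0} = 2
G(26) = mex{0,0,2} = 1
G(27) = mex{2,1,1} = 0
G(28) = mex{1,1,0} = 2
G(29) = mex{0,0,2} = 1
G(30) = mex{2,2,1} = 0
P-positions are exactly the n with G(n) = 0.

0, 1, 4, 7, 8, 14, 17, 20, 21, 24, 27, 30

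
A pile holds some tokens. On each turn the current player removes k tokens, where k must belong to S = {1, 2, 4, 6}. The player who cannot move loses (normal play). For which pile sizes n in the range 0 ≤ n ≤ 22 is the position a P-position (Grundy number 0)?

G(0) = 0
G(1) = mex{0} = 1
G(2) = mex{1,0} = 2
G(3) = mex{2,1} = 0
G(4) = mex{0,2,0} = 1
G(5) = mex{1,0,1} = 2
G(6) = mex{2,1,2,0} = 3
G(7) = mex{3,2,0,1} = 4
G(8) = mex{4,3,1,2} = 0
G(9) = mex{0,4,2,0} = 1
G(10) = mex{1,0,3,1} = 2
G(11) = mex{2,1,4,2} = 0
G(12) = mex{0,2,0,3} = 1
G(13) = mex{1,0,1,4} = 2
G(14) = mex{2,1,2,0} = 3
G(15) = mex{3,2,0,1} = 4
G(16) = mex{4,3,1,2} = 0
G(17) = mex{0,4,2,0} = 1
G(18) = mex{1,0,3,1} = 2
G(19) = mex{2,1,4,2} = 0
G(20) = mex{0,2,0,3} = 1
G(21) = mex{1,0,1,4} = 2
G(22) = mex{2,1,2,0} = 3
P-positions are exactly the n with G(n) = 0.

0, 3, 8, 11, 16, 19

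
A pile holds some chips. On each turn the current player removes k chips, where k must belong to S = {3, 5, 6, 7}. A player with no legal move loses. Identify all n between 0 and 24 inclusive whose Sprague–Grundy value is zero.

0, 1, 2, 10, 11, 12, 20, 21, 22

G(0) = 0
G(1) = mex{} = 0
G(2) = mex{} = 0
G(3) = mex{0} = 1
G(4) = mex{0} = 1
G(5) = mex{0,0} = 1
G(6) = mex{1,0,0} = 2
G(7) = mex{1,0,0,0} = 2
G(8) = mex{1,1,0,0} = 2
G(9) = mex{2,1,1,0} = 3
G(10) = mex{2,1,1,1} = 0
G(11) = mex{2,2,1,1} = 0
G(12) = mex{3,2,2,1} = 0
G(13) = mex{0,2,2,2} = 1
G(14) = mex{0,3,2,2} = 1
G(15) = mex{0,0,3,2} = 1
G(16) = mex{1,0,0,3} = 2
G(17) = mex{1,0,0,0} = 2
G(18) = mex{1,1,0,0} = 2
G(19) = mex{2,1,1,0} = 3
G(20) = mex{2,1,1,1} = 0
G(21) = mex{2,2,1,1} = 0
G(22) = mex{3,2,2,1} = 0
G(23) = mex{0,2,2,2} = 1
G(24) = mex{0,3,2,2} = 1
P-positions are exactly the n with G(n) = 0.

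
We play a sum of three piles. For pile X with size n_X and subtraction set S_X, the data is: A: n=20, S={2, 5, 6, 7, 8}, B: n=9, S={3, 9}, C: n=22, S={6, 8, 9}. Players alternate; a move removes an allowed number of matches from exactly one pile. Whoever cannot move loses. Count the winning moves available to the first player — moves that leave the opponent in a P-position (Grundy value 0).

Pile A, S = {2, 5, 6, 7, 8}:
n :  0  1  2  3  4  5  6  7  8  9 10 11 12 13 14 15 16 17 18 19 20
G :  0  0  1  1  0  2  1  3  2  2  3  3  4  0  0  1  1  0  2  1  3
G_A(20) = 3.
Pile B, S = {3, 9}:
n : 0 1 2 3 4 5 6 7 8 9
G : 0 0 0 1 1 1 0 0 0 1
G_B(9) = 1.
Pile C, S = {6, 8, 9}:
G(0) = 0
G(1) = mex{} = 0
G(2) = mex{} = 0
G(3) = mex{} = 0
G(4) = mex{} = 0
G(5) = mex{} = 0
G(6) = mex{0} = 1
G(7) = mex{0} = 1
G(8) = mex{0,0} = 1
G(9) = mex{0,0,0} = 1
G(10) = mex{0,0,0} = 1
G(11) = mex{0,0,0} = 1
G(12) = mex{1,0,0} = 2
G(13) = mex{1,0,0} = 2
G(14) = mex{1,1,0} = 2
G(15) = mex{1,1,1} = 0
G(16) = mex{1,1,1} = 0
G(17) = mex{1,1,1} = 0
G(18) = mex{2,1,1} = 0
G(19) = mex{2,1,1} = 0
G(20) = mex{2,2,1} = 0
G(21) = mex{0,2,2} = 1
G(22) = mex{0,2,2} = 1
G_C(22) = 1.
Combined Grundy value = 3 ⊕ 1 ⊕ 1 = 3.
A winning move leaves total XOR = 0, i.e. changes one component's Grundy value g to g ⊕ X where X is the current total.
Pile A: need g' = 3⊕3 = 0. Options: 20−2→G=2, 20−5→G=1, 20−6→G=0, 20−7→G=0, 20−8→G=4. Hits: 2.
Pile B: need g' = 1⊕3 = 2. Options: 9−3→G=0, 9−9→G=0. Hits: 0.
Pile C: need g' = 1⊕3 = 2. Options: 22−6→G=0, 22−8→G=2, 22−9→G=2. Hits: 2.

4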